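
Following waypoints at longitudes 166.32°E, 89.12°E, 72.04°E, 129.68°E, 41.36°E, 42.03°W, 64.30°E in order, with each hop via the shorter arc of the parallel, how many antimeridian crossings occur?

0

Leg 1: +166.32° → +89.12°, shortest Δλ = -77.2° (west) — does not cross 180°.
Leg 2: +89.12° → +72.04°, shortest Δλ = -17.08° (west) — does not cross 180°.
Leg 3: +72.04° → +129.68°, shortest Δλ = 57.64° (east) — does not cross 180°.
Leg 4: +129.68° → +41.36°, shortest Δλ = -88.32° (west) — does not cross 180°.
Leg 5: +41.36° → -42.03°, shortest Δλ = -83.39° (west) — does not cross 180°.
Leg 6: -42.03° → +64.30°, shortest Δλ = 106.33° (east) — does not cross 180°.
Total crossings: 0.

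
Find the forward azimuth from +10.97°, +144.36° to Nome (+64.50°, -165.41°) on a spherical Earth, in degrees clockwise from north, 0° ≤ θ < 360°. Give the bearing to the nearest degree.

22°

Δλ = -165.41 − 144.36 = -309.77°; wrapped into (−180°, 180°]: 50.23°.
θ = atan2( sin Δλ · cos φ₂ , cos φ₁ · sin φ₂ − sin φ₁ · cos φ₂ · cos Δλ )
  = atan2(0.33090, 0.83368) = 21.649° → normalised to [0°, 360°): 21.649°.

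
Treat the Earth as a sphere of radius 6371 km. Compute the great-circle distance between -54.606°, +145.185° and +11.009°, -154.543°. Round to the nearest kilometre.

Δλ = -154.543 − 145.185 = -299.728°; wrapped into (−180°, 180°]: 60.272°.
Δφ = 11.009 − -54.606 = 65.615°.
a = sin²(Δφ/2) + cos φ₁ · cos φ₂ · sin²(Δλ/2) = 0.436872.
c = 2·atan2(√a, √(1−a)) = 1.44420 rad → d = 6371·c ≈ 9201.01 km.

9201 km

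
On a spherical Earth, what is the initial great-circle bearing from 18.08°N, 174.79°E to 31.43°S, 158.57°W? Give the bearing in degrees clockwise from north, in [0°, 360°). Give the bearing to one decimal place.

152.4°

Δλ = -158.57 − 174.79 = -333.36°; wrapped into (−180°, 180°]: 26.64°.
θ = atan2( sin Δλ · cos φ₂ , cos φ₁ · sin φ₂ − sin φ₁ · cos φ₂ · cos Δλ )
  = atan2(0.38260, -0.73241) = 152.418° → normalised to [0°, 360°): 152.418°.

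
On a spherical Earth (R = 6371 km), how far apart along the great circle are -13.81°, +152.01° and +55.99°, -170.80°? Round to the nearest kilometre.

8497 km

Δλ = -170.80 − 152.01 = -322.81°; wrapped into (−180°, 180°]: 37.19°.
Δφ = 55.99 − -13.81 = 69.80°.
a = sin²(Δφ/2) + cos φ₁ · cos φ₂ · sin²(Δλ/2) = 0.382582.
c = 2·atan2(√a, √(1−a)) = 1.33375 rad → d = 6371·c ≈ 8497.29 km.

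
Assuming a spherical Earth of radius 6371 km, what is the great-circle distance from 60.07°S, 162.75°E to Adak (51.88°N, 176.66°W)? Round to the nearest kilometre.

12584 km

Δλ = -176.66 − 162.75 = -339.41°; wrapped into (−180°, 180°]: 20.59°.
Δφ = 51.88 − -60.07 = 111.95°.
a = sin²(Δφ/2) + cos φ₁ · cos φ₂ · sin²(Δλ/2) = 0.696736.
c = 2·atan2(√a, √(1−a)) = 1.97520 rad → d = 6371·c ≈ 12584.01 km.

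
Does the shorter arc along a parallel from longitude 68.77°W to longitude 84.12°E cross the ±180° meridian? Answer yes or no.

Signed shortest Δλ = ((84.12 − -68.77 + 180) mod 360) − 180 = 152.89°.
Going east by 152.89° from -68.77° reaches +84.12° without touching 180°.

No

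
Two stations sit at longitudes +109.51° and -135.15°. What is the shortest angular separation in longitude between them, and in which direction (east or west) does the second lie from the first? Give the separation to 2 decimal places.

115.34° east

Raw difference: -135.15 − 109.51 = -244.66°.
Normalise into (−180°, 180°]: -244.66° + 360° = 115.34°.
Positive ⇒ the second point lies to the east; separation 115.34°.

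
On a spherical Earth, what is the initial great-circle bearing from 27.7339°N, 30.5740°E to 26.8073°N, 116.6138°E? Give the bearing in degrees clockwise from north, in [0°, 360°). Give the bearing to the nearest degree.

Δλ = 116.6138 − 30.5740 = 86.0398°.
θ = atan2( sin Δλ · cos φ₂ , cos φ₁ · sin φ₂ − sin φ₁ · cos φ₂ · cos Δλ )
  = atan2(0.89040, 0.37050) = 67.408° → normalised to [0°, 360°): 67.408°.

67°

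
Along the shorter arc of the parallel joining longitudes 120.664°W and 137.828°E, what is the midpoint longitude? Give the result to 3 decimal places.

Signed shortest Δλ from -120.664° to +137.828° is -101.508°.
Midpoint longitude = -120.664° + (-101.508°)/2 = -120.664° − 50.754° = -171.418°.
(The naïve average (-120.664 + +137.828)/2 = 8.582° is on the wrong side of the globe.)

171.418°W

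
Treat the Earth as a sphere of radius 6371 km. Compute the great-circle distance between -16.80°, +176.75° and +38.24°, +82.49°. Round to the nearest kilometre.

Δλ = 82.49 − 176.75 = -94.26°.
Δφ = 38.24 − -16.80 = 55.04°.
a = sin²(Δφ/2) + cos φ₁ · cos φ₂ · sin²(Δλ/2) = 0.617376.
c = 2·atan2(√a, √(1−a)) = 1.80776 rad → d = 6371·c ≈ 11517.23 km.

11517 km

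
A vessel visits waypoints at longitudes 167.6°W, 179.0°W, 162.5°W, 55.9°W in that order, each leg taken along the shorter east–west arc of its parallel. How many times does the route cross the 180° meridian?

Leg 1: -167.6° → -179.0°, shortest Δλ = -11.4° (west) — does not cross 180°.
Leg 2: -179.0° → -162.5°, shortest Δλ = 16.5° (east) — does not cross 180°.
Leg 3: -162.5° → -55.9°, shortest Δλ = 106.6° (east) — does not cross 180°.
Total crossings: 0.

0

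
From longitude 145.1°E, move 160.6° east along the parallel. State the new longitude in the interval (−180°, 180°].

54.3°W

Start at +145.1°; shift +160.6° → +305.7°.
+305.7° lies outside (−180°, 180°]; subtract 360° → -54.3°.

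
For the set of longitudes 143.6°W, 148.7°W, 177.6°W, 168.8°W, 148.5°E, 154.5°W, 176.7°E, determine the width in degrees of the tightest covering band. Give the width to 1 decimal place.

Sort the longitudes: -177.6°, -168.8°, -154.5°, -148.7°, -143.6°, +148.5°, +176.7°.
Eastward gaps between consecutive values (wrapping around): 8.8°, 14.3°, 5.8°, 5.1°, 292.1°, 28.2°, 5.7°.
Largest gap = 292.1° ⇒ minimal covering band is its complement: 360° − 292.1° = 67.9°.
Band runs from +148.5° eastward to -143.6°, crossing the antimeridian.

67.9°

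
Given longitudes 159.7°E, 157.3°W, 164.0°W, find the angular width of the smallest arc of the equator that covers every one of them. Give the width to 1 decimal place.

43.0°

Sort the longitudes: -164.0°, -157.3°, +159.7°.
Eastward gaps between consecutive values (wrapping around): 6.7°, 317.0°, 36.3°.
Largest gap = 317.0° ⇒ minimal covering band is its complement: 360° − 317.0° = 43.0°.
Band runs from +159.7° eastward to -157.3°, crossing the antimeridian.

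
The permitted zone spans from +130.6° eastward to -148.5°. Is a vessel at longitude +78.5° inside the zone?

No

Band width going east from +130.6° to -148.5°: ((-148.5 − 130.6) mod 360) = 80.9°.
Offset of +78.5° east of the west edge: ((78.5 − 130.6) mod 360) = 307.9°.
307.9° > 80.9° ⇒ outside.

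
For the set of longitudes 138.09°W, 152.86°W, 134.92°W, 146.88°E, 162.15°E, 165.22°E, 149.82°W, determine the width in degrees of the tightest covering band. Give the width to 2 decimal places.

78.20°

Sort the longitudes: -152.86°, -149.82°, -138.09°, -134.92°, +146.88°, +162.15°, +165.22°.
Eastward gaps between consecutive values (wrapping around): 3.04°, 11.73°, 3.17°, 281.80°, 15.27°, 3.07°, 41.92°.
Largest gap = 281.80° ⇒ minimal covering band is its complement: 360° − 281.80° = 78.20°.
Band runs from +146.88° eastward to -134.92°, crossing the antimeridian.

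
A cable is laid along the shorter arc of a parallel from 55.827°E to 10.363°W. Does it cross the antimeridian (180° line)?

Signed shortest Δλ = ((-10.363 − 55.827 + 180) mod 360) − 180 = -66.19°.
Going west by 66.19° from +55.827° reaches -10.363° without touching 180°.

No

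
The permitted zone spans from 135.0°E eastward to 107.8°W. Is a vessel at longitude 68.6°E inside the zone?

No

Band width going east from +135.0° to -107.8°: ((-107.8 − 135.0) mod 360) = 117.2°.
Offset of +68.6° east of the west edge: ((68.6 − 135.0) mod 360) = 293.6°.
293.6° > 117.2° ⇒ outside.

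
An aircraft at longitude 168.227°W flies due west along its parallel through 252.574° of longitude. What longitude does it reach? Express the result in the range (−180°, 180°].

60.801°W

Start at -168.227°; shift −252.574° → -420.801°.
-420.801° lies outside (−180°, 180°]; add 360° → -60.801°.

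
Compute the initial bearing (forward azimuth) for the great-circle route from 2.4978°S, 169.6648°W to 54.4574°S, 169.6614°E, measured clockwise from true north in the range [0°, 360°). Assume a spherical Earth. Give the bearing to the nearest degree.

Δλ = 169.6614 − -169.6648 = 339.3262°; wrapped into (−180°, 180°]: -20.6738°.
θ = atan2( sin Δλ · cos φ₂ , cos φ₁ · sin φ₂ − sin φ₁ · cos φ₂ · cos Δλ )
  = atan2(-0.20523, -0.78921) = -165.423° → normalised to [0°, 360°): 194.577°.

195°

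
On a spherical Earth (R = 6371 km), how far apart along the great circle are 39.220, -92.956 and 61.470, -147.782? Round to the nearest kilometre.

Δλ = -147.782 − -92.956 = -54.826°.
Δφ = 61.470 − 39.220 = 22.250°.
a = sin²(Δφ/2) + cos φ₁ · cos φ₂ · sin²(Δλ/2) = 0.115663.
c = 2·atan2(√a, √(1−a)) = 0.69403 rad → d = 6371·c ≈ 4421.67 km.

4422 km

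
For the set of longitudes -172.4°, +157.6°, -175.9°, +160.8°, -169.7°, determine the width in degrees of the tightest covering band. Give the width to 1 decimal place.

Sort the longitudes: -175.9°, -172.4°, -169.7°, +157.6°, +160.8°.
Eastward gaps between consecutive values (wrapping around): 3.5°, 2.7°, 327.3°, 3.2°, 23.3°.
Largest gap = 327.3° ⇒ minimal covering band is its complement: 360° − 327.3° = 32.7°.
Band runs from +157.6° eastward to -169.7°, crossing the antimeridian.

32.7°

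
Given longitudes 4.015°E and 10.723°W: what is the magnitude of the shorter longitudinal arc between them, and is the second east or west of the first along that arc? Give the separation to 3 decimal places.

Raw difference: -10.723 − 4.015 = -14.738°.
Normalise into (−180°, 180°]: -14.738° stays -14.738°.
Negative ⇒ the second point lies to the west; separation 14.738°.

14.738° west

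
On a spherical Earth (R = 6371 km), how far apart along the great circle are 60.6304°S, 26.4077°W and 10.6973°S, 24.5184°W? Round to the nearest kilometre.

Δλ = -24.5184 − -26.4077 = 1.8893°.
Δφ = -10.6973 − -60.6304 = 49.9331°.
a = sin²(Δφ/2) + cos φ₁ · cos φ₂ · sin²(Δλ/2) = 0.178290.
c = 2·atan2(√a, √(1−a)) = 0.87184 rad → d = 6371·c ≈ 5554.49 km.

5554 km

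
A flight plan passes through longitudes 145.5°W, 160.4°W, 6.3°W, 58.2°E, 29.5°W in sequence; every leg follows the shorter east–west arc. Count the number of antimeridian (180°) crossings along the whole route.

Leg 1: -145.5° → -160.4°, shortest Δλ = -14.9° (west) — does not cross 180°.
Leg 2: -160.4° → -6.3°, shortest Δλ = 154.1° (east) — does not cross 180°.
Leg 3: -6.3° → +58.2°, shortest Δλ = 64.5° (east) — does not cross 180°.
Leg 4: +58.2° → -29.5°, shortest Δλ = -87.7° (west) — does not cross 180°.
Total crossings: 0.

0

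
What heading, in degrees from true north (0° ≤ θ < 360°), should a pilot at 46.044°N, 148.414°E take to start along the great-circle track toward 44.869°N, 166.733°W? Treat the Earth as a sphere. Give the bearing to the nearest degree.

Δλ = -166.733 − 148.414 = -315.147°; wrapped into (−180°, 180°]: 44.853°.
θ = atan2( sin Δλ · cos φ₂ , cos φ₁ · sin φ₂ − sin φ₁ · cos φ₂ · cos Δλ )
  = atan2(0.49985, 0.12800) = 75.637° → normalised to [0°, 360°): 75.637°.

76°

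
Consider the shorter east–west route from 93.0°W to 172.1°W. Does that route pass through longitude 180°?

Signed shortest Δλ = ((-172.1 − -93.0 + 180) mod 360) − 180 = -79.1°.
Going west by 79.1° from -93.0° reaches -172.1° without touching 180°.

No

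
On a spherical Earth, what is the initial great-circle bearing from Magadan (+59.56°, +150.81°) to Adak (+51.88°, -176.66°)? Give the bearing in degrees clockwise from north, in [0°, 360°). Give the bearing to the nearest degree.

Δλ = -176.66 − 150.81 = -327.47°; wrapped into (−180°, 180°]: 32.53°.
θ = atan2( sin Δλ · cos φ₂ , cos φ₁ · sin φ₂ − sin φ₁ · cos φ₂ · cos Δλ )
  = atan2(0.33195, -0.05014) = 98.589° → normalised to [0°, 360°): 98.589°.

99°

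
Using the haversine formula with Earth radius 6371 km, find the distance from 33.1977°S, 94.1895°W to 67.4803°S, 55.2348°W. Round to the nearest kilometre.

4556 km

Δλ = -55.2348 − -94.1895 = 38.9547°.
Δφ = -67.4803 − -33.1977 = -34.2826°.
a = sin²(Δφ/2) + cos φ₁ · cos φ₂ · sin²(Δλ/2) = 0.122497.
c = 2·atan2(√a, √(1−a)) = 0.71513 rad → d = 6371·c ≈ 4556.11 km.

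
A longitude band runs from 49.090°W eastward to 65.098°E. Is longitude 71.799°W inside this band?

No

Band width going east from -49.090° to +65.098°: ((65.098 − -49.090) mod 360) = 114.188°.
Offset of -71.799° east of the west edge: ((-71.799 − -49.090) mod 360) = 337.291°.
337.291° > 114.188° ⇒ outside.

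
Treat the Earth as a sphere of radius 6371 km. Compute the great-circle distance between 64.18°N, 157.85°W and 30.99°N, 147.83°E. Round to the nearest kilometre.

Δλ = 147.83 − -157.85 = 305.68°; wrapped into (−180°, 180°]: -54.32°.
Δφ = 30.99 − 64.18 = -33.19°.
a = sin²(Δφ/2) + cos φ₁ · cos φ₂ · sin²(Δλ/2) = 0.159371.
c = 2·atan2(√a, √(1−a)) = 0.82132 rad → d = 6371·c ≈ 5232.60 km.

5233 km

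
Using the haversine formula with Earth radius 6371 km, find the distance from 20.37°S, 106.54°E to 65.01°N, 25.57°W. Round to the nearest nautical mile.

7537 nmi

Δλ = -25.57 − 106.54 = -132.11°.
Δφ = 65.01 − -20.37 = 85.38°.
a = sin²(Δφ/2) + cos φ₁ · cos φ₂ · sin²(Δλ/2) = 0.790531.
c = 2·atan2(√a, √(1−a)) = 2.19083 rad → d = 6371·c ≈ 13957.78 km ≈ 7536.60 nmi.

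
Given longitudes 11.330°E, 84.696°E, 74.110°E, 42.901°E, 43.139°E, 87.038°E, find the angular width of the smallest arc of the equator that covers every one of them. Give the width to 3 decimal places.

75.708°

Sort the longitudes: +11.330°, +42.901°, +43.139°, +74.110°, +84.696°, +87.038°.
Eastward gaps between consecutive values (wrapping around): 31.571°, 0.238°, 30.971°, 10.586°, 2.342°, 284.292°.
Largest gap = 284.292° ⇒ minimal covering band is its complement: 360° − 284.292° = 75.708°.
Band runs from +11.330° eastward to +87.038°.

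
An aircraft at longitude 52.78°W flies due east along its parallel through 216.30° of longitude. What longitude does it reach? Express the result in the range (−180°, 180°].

163.52°E

Start at -52.78°; shift +216.30° → +163.52°.
+163.52° already lies in (−180°, 180°].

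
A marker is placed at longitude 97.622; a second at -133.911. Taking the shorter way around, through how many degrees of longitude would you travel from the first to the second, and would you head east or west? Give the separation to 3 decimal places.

128.467° east

Raw difference: -133.911 − 97.622 = -231.533°.
Normalise into (−180°, 180°]: -231.533° + 360° = 128.467°.
Positive ⇒ the second point lies to the east; separation 128.467°.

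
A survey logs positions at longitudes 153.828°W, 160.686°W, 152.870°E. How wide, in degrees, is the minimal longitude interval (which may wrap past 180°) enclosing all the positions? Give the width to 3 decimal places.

53.302°

Sort the longitudes: -160.686°, -153.828°, +152.870°.
Eastward gaps between consecutive values (wrapping around): 6.858°, 306.698°, 46.444°.
Largest gap = 306.698° ⇒ minimal covering band is its complement: 360° − 306.698° = 53.302°.
Band runs from +152.870° eastward to -153.828°, crossing the antimeridian.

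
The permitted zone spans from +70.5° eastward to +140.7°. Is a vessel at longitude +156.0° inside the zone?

Band width going east from +70.5° to +140.7°: ((140.7 − 70.5) mod 360) = 70.2°.
Offset of +156.0° east of the west edge: ((156.0 − 70.5) mod 360) = 85.5°.
85.5° > 70.2° ⇒ outside.

No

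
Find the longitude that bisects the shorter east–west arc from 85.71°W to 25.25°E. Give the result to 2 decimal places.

30.23°W

Signed shortest Δλ from -85.71° to +25.25° is +110.96°.
Midpoint longitude = -85.71° + (+110.96°)/2 = -85.71° + 55.48° = -30.23°.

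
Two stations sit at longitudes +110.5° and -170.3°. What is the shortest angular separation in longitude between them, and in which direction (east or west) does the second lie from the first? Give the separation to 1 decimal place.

Raw difference: -170.3 − 110.5 = -280.8°.
Normalise into (−180°, 180°]: -280.8° + 360° = 79.2°.
Positive ⇒ the second point lies to the east; separation 79.2°.

79.2° east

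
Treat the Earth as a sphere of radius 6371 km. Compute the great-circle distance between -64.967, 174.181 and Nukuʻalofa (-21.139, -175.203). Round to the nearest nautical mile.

Δλ = -175.203 − 174.181 = -349.384°; wrapped into (−180°, 180°]: 10.616°.
Δφ = -21.139 − -64.967 = 43.828°.
a = sin²(Δφ/2) + cos φ₁ · cos φ₂ · sin²(Δλ/2) = 0.142667.
c = 2·atan2(√a, √(1−a)) = 0.77465 rad → d = 6371·c ≈ 4935.29 km ≈ 2664.84 nmi.

2665 nmi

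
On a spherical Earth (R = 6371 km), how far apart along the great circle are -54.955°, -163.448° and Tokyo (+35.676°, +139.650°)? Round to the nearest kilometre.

Δλ = 139.650 − -163.448 = 303.098°; wrapped into (−180°, 180°]: -56.902°.
Δφ = 35.676 − -54.955 = 90.631°.
a = sin²(Δφ/2) + cos φ₁ · cos φ₂ · sin²(Δλ/2) = 0.611375.
c = 2·atan2(√a, √(1−a)) = 1.79543 rad → d = 6371·c ≈ 11438.68 km.

11439 km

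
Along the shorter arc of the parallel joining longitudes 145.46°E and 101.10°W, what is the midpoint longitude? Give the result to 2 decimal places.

157.82°W

Signed shortest Δλ from +145.46° to -101.10° is +113.44°.
Midpoint longitude = +145.46° + (+113.44°)/2 = +145.46° + 56.72° = +202.18°.
Normalise into (−180°, 180°]: -157.82°.
(The naïve average (+145.46 + -101.10)/2 = 22.18° is on the wrong side of the globe.)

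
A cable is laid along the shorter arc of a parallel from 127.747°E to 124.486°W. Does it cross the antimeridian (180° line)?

Naïve |-124.486 − 127.747| = 252.233° > 180°, so the shorter arc goes the other way round — across 180°.
Signed shortest Δλ = ((-124.486 − 127.747 + 180) mod 360) − 180 = 107.767°.
Going east by 107.767° from +127.747° passes through 180° before reaching -124.486°.

Yes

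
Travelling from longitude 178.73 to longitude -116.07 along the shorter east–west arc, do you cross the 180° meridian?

Naïve |-116.07 − 178.73| = 294.8° > 180°, so the shorter arc goes the other way round — across 180°.
Signed shortest Δλ = ((-116.07 − 178.73 + 180) mod 360) − 180 = 65.2°.
Going east by 65.2° from +178.73° passes through 180° before reaching -116.07°.

Yes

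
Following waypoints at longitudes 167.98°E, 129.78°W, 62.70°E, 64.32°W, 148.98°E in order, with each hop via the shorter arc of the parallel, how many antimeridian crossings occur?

3

Leg 1: +167.98° → -129.78°, shortest Δλ = 62.24° (east) — crosses 180°.
Leg 2: -129.78° → +62.70°, shortest Δλ = -167.52° (west) — crosses 180°.
Leg 3: +62.70° → -64.32°, shortest Δλ = -127.02° (west) — does not cross 180°.
Leg 4: -64.32° → +148.98°, shortest Δλ = -146.7° (west) — crosses 180°.
Total crossings: 3.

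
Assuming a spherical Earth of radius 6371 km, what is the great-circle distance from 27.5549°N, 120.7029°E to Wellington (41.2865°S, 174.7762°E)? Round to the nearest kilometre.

9461 km

Δλ = 174.7762 − 120.7029 = 54.0733°.
Δφ = -41.2865 − 27.5549 = -68.8414°.
a = sin²(Δφ/2) + cos φ₁ · cos φ₂ · sin²(Δλ/2) = 0.457175.
c = 2·atan2(√a, √(1−a)) = 1.48504 rad → d = 6371·c ≈ 9461.20 km.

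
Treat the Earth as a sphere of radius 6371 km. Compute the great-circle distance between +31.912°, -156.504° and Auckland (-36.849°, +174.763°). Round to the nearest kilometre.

Δλ = 174.763 − -156.504 = 331.267°; wrapped into (−180°, 180°]: -28.733°.
Δφ = -36.849 − 31.912 = -68.761°.
a = sin²(Δφ/2) + cos φ₁ · cos φ₂ · sin²(Δλ/2) = 0.360690.
c = 2·atan2(√a, √(1−a)) = 1.28844 rad → d = 6371·c ≈ 8208.65 km.

8209 km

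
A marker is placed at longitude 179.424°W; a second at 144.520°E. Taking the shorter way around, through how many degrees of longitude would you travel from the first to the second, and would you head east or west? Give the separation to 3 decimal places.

Raw difference: 144.520 − -179.424 = 323.944°.
Normalise into (−180°, 180°]: 323.944° − 360° = -36.056°.
Negative ⇒ the second point lies to the west; separation 36.056°.

36.056° west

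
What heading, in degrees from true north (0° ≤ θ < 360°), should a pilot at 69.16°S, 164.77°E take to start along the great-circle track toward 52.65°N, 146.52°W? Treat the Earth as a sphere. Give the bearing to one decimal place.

Δλ = -146.52 − 164.77 = -311.29°; wrapped into (−180°, 180°]: 48.71°.
θ = atan2( sin Δλ · cos φ₂ , cos φ₁ · sin φ₂ − sin φ₁ · cos φ₂ · cos Δλ )
  = atan2(0.45585, 0.65695) = 34.756° → normalised to [0°, 360°): 34.756°.

34.8°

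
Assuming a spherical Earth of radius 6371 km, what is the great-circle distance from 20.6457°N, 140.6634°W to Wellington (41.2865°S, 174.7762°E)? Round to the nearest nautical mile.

4469 nmi

Δλ = 174.7762 − -140.6634 = 315.4396°; wrapped into (−180°, 180°]: -44.5604°.
Δφ = -41.2865 − 20.6457 = -61.9322°.
a = sin²(Δφ/2) + cos φ₁ · cos φ₂ · sin²(Δλ/2) = 0.365818.
c = 2·atan2(√a, √(1−a)) = 1.29910 rad → d = 6371·c ≈ 8276.57 km ≈ 4468.99 nmi.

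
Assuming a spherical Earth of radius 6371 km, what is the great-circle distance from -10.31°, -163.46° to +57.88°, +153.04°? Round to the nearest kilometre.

Δλ = 153.04 − -163.46 = 316.50°; wrapped into (−180°, 180°]: -43.50°.
Δφ = 57.88 − -10.31 = 68.19°.
a = sin²(Δφ/2) + cos φ₁ · cos φ₂ · sin²(Δλ/2) = 0.386065.
c = 2·atan2(√a, √(1−a)) = 1.34091 rad → d = 6371·c ≈ 8542.91 km.

8543 km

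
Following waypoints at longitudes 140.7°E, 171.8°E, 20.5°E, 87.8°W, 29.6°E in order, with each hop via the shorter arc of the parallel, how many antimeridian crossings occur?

0

Leg 1: +140.7° → +171.8°, shortest Δλ = 31.1° (east) — does not cross 180°.
Leg 2: +171.8° → +20.5°, shortest Δλ = -151.3° (west) — does not cross 180°.
Leg 3: +20.5° → -87.8°, shortest Δλ = -108.3° (west) — does not cross 180°.
Leg 4: -87.8° → +29.6°, shortest Δλ = 117.4° (east) — does not cross 180°.
Total crossings: 0.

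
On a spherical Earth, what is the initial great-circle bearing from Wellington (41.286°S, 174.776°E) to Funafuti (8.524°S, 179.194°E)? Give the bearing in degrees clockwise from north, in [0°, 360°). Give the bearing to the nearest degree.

Δλ = 179.194 − 174.776 = 4.418°.
θ = atan2( sin Δλ · cos φ₂ , cos φ₁ · sin φ₂ − sin φ₁ · cos φ₂ · cos Δλ )
  = atan2(0.07618, 0.53921) = 8.042° → normalised to [0°, 360°): 8.042°.

8°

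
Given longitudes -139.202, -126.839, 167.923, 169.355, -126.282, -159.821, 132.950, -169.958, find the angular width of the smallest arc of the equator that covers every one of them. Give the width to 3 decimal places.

Sort the longitudes: -169.958°, -159.821°, -139.202°, -126.839°, -126.282°, +132.950°, +167.923°, +169.355°.
Eastward gaps between consecutive values (wrapping around): 10.137°, 20.619°, 12.363°, 0.557°, 259.232°, 34.973°, 1.432°, 20.687°.
Largest gap = 259.232° ⇒ minimal covering band is its complement: 360° − 259.232° = 100.768°.
Band runs from +132.950° eastward to -126.282°, crossing the antimeridian.

100.768°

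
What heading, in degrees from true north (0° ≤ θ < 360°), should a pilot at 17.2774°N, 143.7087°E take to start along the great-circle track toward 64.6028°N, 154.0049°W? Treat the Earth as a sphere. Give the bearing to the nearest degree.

25°

Δλ = -154.0049 − 143.7087 = -297.7136°; wrapped into (−180°, 180°]: 62.2864°.
θ = atan2( sin Δλ · cos φ₂ , cos φ₁ · sin φ₂ − sin φ₁ · cos φ₂ · cos Δλ )
  = atan2(0.37969, 0.80336) = 25.297° → normalised to [0°, 360°): 25.297°.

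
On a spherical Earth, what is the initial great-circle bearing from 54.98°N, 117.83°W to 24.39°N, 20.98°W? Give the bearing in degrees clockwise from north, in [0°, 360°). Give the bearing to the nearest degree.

70°

Δλ = -20.98 − -117.83 = 96.85°.
θ = atan2( sin Δλ · cos φ₂ , cos φ₁ · sin φ₂ − sin φ₁ · cos φ₂ · cos Δλ )
  = atan2(0.90425, 0.32593) = 70.179° → normalised to [0°, 360°): 70.179°.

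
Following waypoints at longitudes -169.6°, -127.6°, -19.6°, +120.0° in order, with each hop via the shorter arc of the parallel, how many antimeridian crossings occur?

0

Leg 1: -169.6° → -127.6°, shortest Δλ = 42.0° (east) — does not cross 180°.
Leg 2: -127.6° → -19.6°, shortest Δλ = 108.0° (east) — does not cross 180°.
Leg 3: -19.6° → +120.0°, shortest Δλ = 139.6° (east) — does not cross 180°.
Total crossings: 0.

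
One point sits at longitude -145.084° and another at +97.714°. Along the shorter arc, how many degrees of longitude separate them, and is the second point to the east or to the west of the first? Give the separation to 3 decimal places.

117.202° west

Raw difference: 97.714 − -145.084 = 242.798°.
Normalise into (−180°, 180°]: 242.798° − 360° = -117.202°.
Negative ⇒ the second point lies to the west; separation 117.202°.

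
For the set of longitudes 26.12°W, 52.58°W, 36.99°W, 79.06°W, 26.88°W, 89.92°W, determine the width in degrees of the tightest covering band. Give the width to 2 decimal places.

63.80°

Sort the longitudes: -89.92°, -79.06°, -52.58°, -36.99°, -26.88°, -26.12°.
Eastward gaps between consecutive values (wrapping around): 10.86°, 26.48°, 15.59°, 10.11°, 0.76°, 296.20°.
Largest gap = 296.20° ⇒ minimal covering band is its complement: 360° − 296.20° = 63.80°.
Band runs from -89.92° eastward to -26.12°.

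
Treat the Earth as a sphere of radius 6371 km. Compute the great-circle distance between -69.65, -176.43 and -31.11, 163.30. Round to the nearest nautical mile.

2414 nmi

Δλ = 163.30 − -176.43 = 339.73°; wrapped into (−180°, 180°]: -20.27°.
Δφ = -31.11 − -69.65 = 38.54°.
a = sin²(Δφ/2) + cos φ₁ · cos φ₂ · sin²(Δλ/2) = 0.118133.
c = 2·atan2(√a, √(1−a)) = 0.70172 rad → d = 6371·c ≈ 4470.64 km ≈ 2413.95 nmi.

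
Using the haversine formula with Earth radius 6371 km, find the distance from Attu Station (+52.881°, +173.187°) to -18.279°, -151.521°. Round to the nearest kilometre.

8610 km

Δλ = -151.521 − 173.187 = -324.708°; wrapped into (−180°, 180°]: 35.292°.
Δφ = -18.279 − 52.881 = -71.160°.
a = sin²(Δφ/2) + cos φ₁ · cos φ₂ · sin²(Δλ/2) = 0.391192.
c = 2·atan2(√a, √(1−a)) = 1.35143 rad → d = 6371·c ≈ 8609.93 km.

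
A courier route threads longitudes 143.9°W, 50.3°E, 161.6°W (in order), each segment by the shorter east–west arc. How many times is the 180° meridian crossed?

Leg 1: -143.9° → +50.3°, shortest Δλ = -165.8° (west) — crosses 180°.
Leg 2: +50.3° → -161.6°, shortest Δλ = 148.1° (east) — crosses 180°.
Total crossings: 2.

2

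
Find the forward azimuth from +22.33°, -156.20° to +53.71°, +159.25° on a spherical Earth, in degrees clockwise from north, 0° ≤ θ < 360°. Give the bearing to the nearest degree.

Δλ = 159.25 − -156.20 = 315.45°; wrapped into (−180°, 180°]: -44.55°.
θ = atan2( sin Δλ · cos φ₂ , cos φ₁ · sin φ₂ − sin φ₁ · cos φ₂ · cos Δλ )
  = atan2(-0.41522, 0.58533) = -35.351° → normalised to [0°, 360°): 324.649°.

325°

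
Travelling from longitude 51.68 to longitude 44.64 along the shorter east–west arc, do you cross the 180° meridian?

No

Signed shortest Δλ = ((44.64 − 51.68 + 180) mod 360) − 180 = -7.04°.
Going west by 7.04° from +51.68° reaches +44.64° without touching 180°.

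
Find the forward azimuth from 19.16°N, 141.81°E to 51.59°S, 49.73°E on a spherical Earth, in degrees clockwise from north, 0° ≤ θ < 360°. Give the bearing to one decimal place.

220.3°

Δλ = 49.73 − 141.81 = -92.08°.
θ = atan2( sin Δλ · cos φ₂ , cos φ₁ · sin φ₂ − sin φ₁ · cos φ₂ · cos Δλ )
  = atan2(-0.62088, -0.73278) = -139.726° → normalised to [0°, 360°): 220.274°.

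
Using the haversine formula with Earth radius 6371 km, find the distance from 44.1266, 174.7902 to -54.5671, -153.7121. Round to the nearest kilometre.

11372 km

Δλ = -153.7121 − 174.7902 = -328.5023°; wrapped into (−180°, 180°]: 31.4977°.
Δφ = -54.5671 − 44.1266 = -98.6937°.
a = sin²(Δφ/2) + cos φ₁ · cos φ₂ · sin²(Δλ/2) = 0.606233.
c = 2·atan2(√a, √(1−a)) = 1.78489 rad → d = 6371·c ≈ 11371.56 km.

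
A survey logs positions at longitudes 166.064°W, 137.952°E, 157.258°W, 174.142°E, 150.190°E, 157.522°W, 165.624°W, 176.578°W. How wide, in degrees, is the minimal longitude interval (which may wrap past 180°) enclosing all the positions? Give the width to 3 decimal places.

Sort the longitudes: -176.578°, -166.064°, -165.624°, -157.522°, -157.258°, +137.952°, +150.190°, +174.142°.
Eastward gaps between consecutive values (wrapping around): 10.514°, 0.440°, 8.102°, 0.264°, 295.210°, 12.238°, 23.952°, 9.280°.
Largest gap = 295.210° ⇒ minimal covering band is its complement: 360° − 295.210° = 64.790°.
Band runs from +137.952° eastward to -157.258°, crossing the antimeridian.

64.790°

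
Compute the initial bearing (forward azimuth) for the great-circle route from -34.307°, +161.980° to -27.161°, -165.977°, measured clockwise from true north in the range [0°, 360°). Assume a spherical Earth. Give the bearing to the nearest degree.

84°

Δλ = -165.977 − 161.980 = -327.957°; wrapped into (−180°, 180°]: 32.043°.
θ = atan2( sin Δλ · cos φ₂ , cos φ₁ · sin φ₂ − sin φ₁ · cos φ₂ · cos Δλ )
  = atan2(0.47205, 0.04800) = 84.194° → normalised to [0°, 360°): 84.194°.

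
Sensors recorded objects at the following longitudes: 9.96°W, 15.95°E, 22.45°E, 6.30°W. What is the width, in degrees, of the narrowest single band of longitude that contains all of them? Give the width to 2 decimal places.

Sort the longitudes: -9.96°, -6.30°, +15.95°, +22.45°.
Eastward gaps between consecutive values (wrapping around): 3.66°, 22.25°, 6.50°, 327.59°.
Largest gap = 327.59° ⇒ minimal covering band is its complement: 360° − 327.59° = 32.41°.
Band runs from -9.96° eastward to +22.45°.

32.41°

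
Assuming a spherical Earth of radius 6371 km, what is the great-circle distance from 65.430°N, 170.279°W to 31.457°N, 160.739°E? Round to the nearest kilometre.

Δλ = 160.739 − -170.279 = 331.018°; wrapped into (−180°, 180°]: -28.982°.
Δφ = 31.457 − 65.430 = -33.973°.
a = sin²(Δφ/2) + cos φ₁ · cos φ₂ · sin²(Δλ/2) = 0.107558.
c = 2·atan2(√a, √(1−a)) = 0.66829 rad → d = 6371·c ≈ 4257.67 km.

4258 km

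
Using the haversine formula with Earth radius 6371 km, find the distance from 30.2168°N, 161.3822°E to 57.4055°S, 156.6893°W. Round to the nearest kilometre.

Δλ = -156.6893 − 161.3822 = -318.0715°; wrapped into (−180°, 180°]: 41.9285°.
Δφ = -57.4055 − 30.2168 = -87.6223°.
a = sin²(Δφ/2) + cos φ₁ · cos φ₂ · sin²(Δλ/2) = 0.538845.
c = 2·atan2(√a, √(1−a)) = 1.64856 rad → d = 6371·c ≈ 10503.01 km.

10503 km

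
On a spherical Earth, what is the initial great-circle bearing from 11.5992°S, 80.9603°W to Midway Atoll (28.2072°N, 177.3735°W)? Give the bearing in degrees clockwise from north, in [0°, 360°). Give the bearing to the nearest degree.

Δλ = -177.3735 − -80.9603 = -96.4132°.
θ = atan2( sin Δλ · cos φ₂ , cos φ₁ · sin φ₂ − sin φ₁ · cos φ₂ · cos Δλ )
  = atan2(-0.87573, 0.44322) = -63.155° → normalised to [0°, 360°): 296.845°.

297°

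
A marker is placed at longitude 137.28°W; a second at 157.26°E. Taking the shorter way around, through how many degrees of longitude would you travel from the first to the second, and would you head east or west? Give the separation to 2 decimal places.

65.46° west

Raw difference: 157.26 − -137.28 = 294.54°.
Normalise into (−180°, 180°]: 294.54° − 360° = -65.46°.
Negative ⇒ the second point lies to the west; separation 65.46°.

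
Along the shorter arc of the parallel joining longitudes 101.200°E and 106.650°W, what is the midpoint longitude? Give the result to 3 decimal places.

Signed shortest Δλ from +101.200° to -106.650° is +152.150°.
Midpoint longitude = +101.200° + (+152.150°)/2 = +101.200° + 76.075° = +177.275°.
(The naïve average (+101.200 + -106.650)/2 = -2.725° is on the wrong side of the globe.)

177.275°E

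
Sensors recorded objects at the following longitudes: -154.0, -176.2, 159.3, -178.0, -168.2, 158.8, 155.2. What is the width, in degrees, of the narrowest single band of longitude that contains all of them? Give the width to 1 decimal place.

50.8°

Sort the longitudes: -178.0°, -176.2°, -168.2°, -154.0°, +155.2°, +158.8°, +159.3°.
Eastward gaps between consecutive values (wrapping around): 1.8°, 8.0°, 14.2°, 309.2°, 3.6°, 0.5°, 22.7°.
Largest gap = 309.2° ⇒ minimal covering band is its complement: 360° − 309.2° = 50.8°.
Band runs from +155.2° eastward to -154.0°, crossing the antimeridian.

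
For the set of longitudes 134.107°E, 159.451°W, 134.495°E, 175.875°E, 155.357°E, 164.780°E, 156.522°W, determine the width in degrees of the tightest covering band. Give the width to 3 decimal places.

69.371°

Sort the longitudes: -159.451°, -156.522°, +134.107°, +134.495°, +155.357°, +164.780°, +175.875°.
Eastward gaps between consecutive values (wrapping around): 2.929°, 290.629°, 0.388°, 20.862°, 9.423°, 11.095°, 24.674°.
Largest gap = 290.629° ⇒ minimal covering band is its complement: 360° − 290.629° = 69.371°.
Band runs from +134.107° eastward to -156.522°, crossing the antimeridian.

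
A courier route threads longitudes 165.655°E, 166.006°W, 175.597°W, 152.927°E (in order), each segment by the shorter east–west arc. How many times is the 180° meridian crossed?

2

Leg 1: +165.655° → -166.006°, shortest Δλ = 28.339° (east) — crosses 180°.
Leg 2: -166.006° → -175.597°, shortest Δλ = -9.591° (west) — does not cross 180°.
Leg 3: -175.597° → +152.927°, shortest Δλ = -31.476° (west) — crosses 180°.
Total crossings: 2.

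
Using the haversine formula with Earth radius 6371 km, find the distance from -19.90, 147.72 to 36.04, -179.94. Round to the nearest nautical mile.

3828 nmi

Δλ = -179.94 − 147.72 = -327.66°; wrapped into (−180°, 180°]: 32.34°.
Δφ = 36.04 − -19.90 = 55.94°.
a = sin²(Δφ/2) + cos φ₁ · cos φ₂ · sin²(Δλ/2) = 0.278937.
c = 2·atan2(√a, √(1−a)) = 1.11283 rad → d = 6371·c ≈ 7089.83 km ≈ 3828.20 nmi.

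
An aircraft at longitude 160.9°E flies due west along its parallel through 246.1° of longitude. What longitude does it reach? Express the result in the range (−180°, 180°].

85.2°W

Start at +160.9°; shift −246.1° → -85.2°.
-85.2° already lies in (−180°, 180°].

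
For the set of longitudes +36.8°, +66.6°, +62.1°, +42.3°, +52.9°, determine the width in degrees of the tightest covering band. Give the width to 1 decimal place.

29.8°

Sort the longitudes: +36.8°, +42.3°, +52.9°, +62.1°, +66.6°.
Eastward gaps between consecutive values (wrapping around): 5.5°, 10.6°, 9.2°, 4.5°, 330.2°.
Largest gap = 330.2° ⇒ minimal covering band is its complement: 360° − 330.2° = 29.8°.
Band runs from +36.8° eastward to +66.6°.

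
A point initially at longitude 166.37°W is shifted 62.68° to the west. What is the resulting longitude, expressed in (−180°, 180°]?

Start at -166.37°; shift −62.68° → -229.05°.
-229.05° lies outside (−180°, 180°]; add 360° → +130.95°.

130.95°E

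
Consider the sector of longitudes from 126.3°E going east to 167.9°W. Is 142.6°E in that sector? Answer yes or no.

Band width going east from +126.3° to -167.9°: ((-167.9 − 126.3) mod 360) = 65.8°.
Offset of +142.6° east of the west edge: ((142.6 − 126.3) mod 360) = 16.3°.
16.3° ≤ 65.8° ⇒ inside.

Yes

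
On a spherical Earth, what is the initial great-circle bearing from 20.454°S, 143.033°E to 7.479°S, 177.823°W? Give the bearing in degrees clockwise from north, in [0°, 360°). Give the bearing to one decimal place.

76.8°

Δλ = -177.823 − 143.033 = -320.856°; wrapped into (−180°, 180°]: 39.144°.
θ = atan2( sin Δλ · cos φ₂ , cos φ₁ · sin φ₂ − sin φ₁ · cos φ₂ · cos Δλ )
  = atan2(0.62590, 0.14676) = 76.804° → normalised to [0°, 360°): 76.804°.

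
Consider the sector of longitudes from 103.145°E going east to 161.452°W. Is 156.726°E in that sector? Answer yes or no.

Yes

Band width going east from +103.145° to -161.452°: ((-161.452 − 103.145) mod 360) = 95.403°.
Offset of +156.726° east of the west edge: ((156.726 − 103.145) mod 360) = 53.581°.
53.581° ≤ 95.403° ⇒ inside.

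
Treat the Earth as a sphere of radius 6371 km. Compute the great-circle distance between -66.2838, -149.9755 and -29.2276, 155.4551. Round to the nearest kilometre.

5495 km

Δλ = 155.4551 − -149.9755 = 305.4306°; wrapped into (−180°, 180°]: -54.5694°.
Δφ = -29.2276 − -66.2838 = 37.0562°.
a = sin²(Δφ/2) + cos φ₁ · cos φ₂ · sin²(Δλ/2) = 0.174737.
c = 2·atan2(√a, √(1−a)) = 0.86252 rad → d = 6371·c ≈ 5495.12 km.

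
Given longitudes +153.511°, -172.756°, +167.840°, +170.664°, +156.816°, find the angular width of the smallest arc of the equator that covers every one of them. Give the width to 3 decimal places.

33.733°

Sort the longitudes: -172.756°, +153.511°, +156.816°, +167.840°, +170.664°.
Eastward gaps between consecutive values (wrapping around): 326.267°, 3.305°, 11.024°, 2.824°, 16.580°.
Largest gap = 326.267° ⇒ minimal covering band is its complement: 360° − 326.267° = 33.733°.
Band runs from +153.511° eastward to -172.756°, crossing the antimeridian.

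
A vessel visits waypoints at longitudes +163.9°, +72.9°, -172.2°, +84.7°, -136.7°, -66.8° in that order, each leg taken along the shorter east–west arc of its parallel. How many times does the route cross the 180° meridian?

3

Leg 1: +163.9° → +72.9°, shortest Δλ = -91.0° (west) — does not cross 180°.
Leg 2: +72.9° → -172.2°, shortest Δλ = 114.9° (east) — crosses 180°.
Leg 3: -172.2° → +84.7°, shortest Δλ = -103.1° (west) — crosses 180°.
Leg 4: +84.7° → -136.7°, shortest Δλ = 138.6° (east) — crosses 180°.
Leg 5: -136.7° → -66.8°, shortest Δλ = 69.9° (east) — does not cross 180°.
Total crossings: 3.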